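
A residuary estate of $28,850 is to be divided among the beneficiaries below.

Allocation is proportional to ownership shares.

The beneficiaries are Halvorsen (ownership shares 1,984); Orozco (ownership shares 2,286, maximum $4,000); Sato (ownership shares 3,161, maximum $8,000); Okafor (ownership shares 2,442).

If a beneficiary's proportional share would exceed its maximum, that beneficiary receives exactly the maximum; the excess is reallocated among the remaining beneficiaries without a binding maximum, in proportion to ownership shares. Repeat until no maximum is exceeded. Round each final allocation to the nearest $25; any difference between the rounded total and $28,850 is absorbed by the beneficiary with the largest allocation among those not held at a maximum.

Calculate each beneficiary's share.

Halvorsen: $7,550 | Orozco: $4,000 | Sato: $8,000 | Okafor: $9,300

Total ownership shares = 9,873.
Unconstrained shares: Halvorsen 5,797.47; Orozco 6,679.95; Sato 9,236.79; Okafor 7,135.79.
Capped: Orozco ($4,000), Sato ($8,000); residual $16,850 reallocated over remaining ownership shares 4,426.
Shares after redistribution: Halvorsen 7,553.19 → $7,550; Okafor 9,296.81 → $9,300.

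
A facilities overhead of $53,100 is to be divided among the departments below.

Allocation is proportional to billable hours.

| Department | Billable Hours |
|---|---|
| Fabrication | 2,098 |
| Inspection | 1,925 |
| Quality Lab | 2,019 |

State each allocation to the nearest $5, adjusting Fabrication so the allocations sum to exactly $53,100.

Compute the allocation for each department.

Total billable hours = 6,042.
Unrounded shares: Fabrication 2,098/6,042 × $53,100 = 18,438.23; Inspection 1,925/6,042 × $53,100 = 16,917.83; Quality Lab 2,019/6,042 × $53,100 = 17,743.94.
At nearest $5: Fabrication $18,440; Inspection $16,920; Quality Lab $17,745. Sum = $53,105.
Difference $53,100 − $53,105 = −$5 applied to Fabrication: Fabrication becomes $18,435.

Fabrication: $18,435 · Inspection: $16,920 · Quality Lab: $17,745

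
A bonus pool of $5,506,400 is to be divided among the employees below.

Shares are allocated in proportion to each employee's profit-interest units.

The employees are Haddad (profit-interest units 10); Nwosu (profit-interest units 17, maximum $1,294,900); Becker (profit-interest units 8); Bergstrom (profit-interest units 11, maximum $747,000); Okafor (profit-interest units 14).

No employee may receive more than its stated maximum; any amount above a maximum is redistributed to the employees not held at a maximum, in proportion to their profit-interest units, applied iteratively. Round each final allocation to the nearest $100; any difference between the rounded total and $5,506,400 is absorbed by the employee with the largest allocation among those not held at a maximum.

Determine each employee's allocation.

Sum of profit-interest units: 60.
Unconstrained shares: Haddad 917,733.33; Nwosu 1,560,146.67; Becker 734,186.67; Bergstrom 1,009,506.67; Okafor 1,284,826.67.
Held at cap: Nwosu ($1,294,900), Bergstrom ($747,000); residual $3,464,500 reallocated over remaining profit-interest units 32.
Redistributed shares: Haddad 1,082,656.25 → $1,082,700; Becker 866,125.00 → $866,100; Okafor 1,515,718.75 → $1,515,700.

Haddad: $1,082,700 | Nwosu: $1,294,900 | Becker: $866,100 | Bergstrom: $747,000 | Okafor: $1,515,700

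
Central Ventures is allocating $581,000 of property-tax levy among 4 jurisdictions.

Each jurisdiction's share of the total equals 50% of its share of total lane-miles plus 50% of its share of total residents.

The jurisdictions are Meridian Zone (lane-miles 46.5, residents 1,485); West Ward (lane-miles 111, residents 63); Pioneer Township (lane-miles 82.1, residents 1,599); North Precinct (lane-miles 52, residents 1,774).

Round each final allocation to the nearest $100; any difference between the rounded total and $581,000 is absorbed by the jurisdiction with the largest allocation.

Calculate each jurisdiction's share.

Meridian Zone: $134,000; West Ward: $114,300; Pioneer Township: $176,200; North Precinct: $156,500

Totals — lane-miles 291.6, residents 4,921.
Blended shares (50% lane-miles + 50% residents): Meridian Zone 0.2306; West Ward 0.1967; Pioneer Township 0.3032; North Precinct 0.2694.
Unrounded shares: Meridian Zone 133,988.17; West Ward 114,300.34; Pioneer Township 176,183.61; North Precinct 156,527.88.
Rounded to nearest $100: Meridian Zone $134,000; West Ward $114,300; Pioneer Township $176,200; North Precinct $156,500. Sum = $581,000.
Sum already equals the total — no adjustment.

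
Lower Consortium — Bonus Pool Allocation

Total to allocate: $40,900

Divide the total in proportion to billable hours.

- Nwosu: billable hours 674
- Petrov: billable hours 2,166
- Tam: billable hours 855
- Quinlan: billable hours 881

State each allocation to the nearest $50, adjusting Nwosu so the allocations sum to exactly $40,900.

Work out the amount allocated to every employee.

Sum of billable hours: 4,576.
Raw shares: Nwosu 674/4,576 × $40,900 = 6,024.17; Petrov 2,166/4,576 × $40,900 = 19,359.57; Tam 855/4,576 × $40,900 = 7,641.94; Quinlan 881/4,576 × $40,900 = 7,874.32.
After rounding ($50): Nwosu $6,000; Petrov $19,350; Tam $7,650; Quinlan $7,850. Sum = $40,850.
Difference $40,900 − $40,850 = +$50 applied to Nwosu: Nwosu becomes $6,050.

Nwosu: $6,050 · Petrov: $19,350 · Tam: $7,650 · Quinlan: $7,850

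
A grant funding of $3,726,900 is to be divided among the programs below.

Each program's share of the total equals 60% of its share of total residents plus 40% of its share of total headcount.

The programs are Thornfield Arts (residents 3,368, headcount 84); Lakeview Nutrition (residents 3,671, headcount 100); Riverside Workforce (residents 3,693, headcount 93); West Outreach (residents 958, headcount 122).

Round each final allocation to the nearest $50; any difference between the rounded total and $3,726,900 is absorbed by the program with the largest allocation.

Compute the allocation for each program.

Thornfield Arts: $958,100 · Lakeview Nutrition: $1,075,850 · Riverside Workforce: $1,053,900 · West Outreach: $639,050

Totals — residents 11,690, headcount 399.
Composite weights (60% residents + 40% headcount): Thornfield Arts 0.2571; Lakeview Nutrition 0.2887; Riverside Workforce 0.2828; West Outreach 0.1715.
Pro-rata amounts: Thornfield Arts 958,097.38; Lakeview Nutrition 1,075,837.06; Riverside Workforce 1,053,891.68; West Outreach 639,073.89.
After rounding ($50): Thornfield Arts $958,100; Lakeview Nutrition $1,075,850; Riverside Workforce $1,053,900; West Outreach $639,050. Sum = $3,726,900.
Rounded total matches; no reconciliation needed.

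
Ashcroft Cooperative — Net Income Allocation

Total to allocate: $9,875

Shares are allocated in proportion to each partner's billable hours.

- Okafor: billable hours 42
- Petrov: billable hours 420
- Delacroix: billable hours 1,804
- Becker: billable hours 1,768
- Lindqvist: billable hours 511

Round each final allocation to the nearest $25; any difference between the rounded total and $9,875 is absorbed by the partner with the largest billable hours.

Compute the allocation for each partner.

Okafor: $100 | Petrov: $925 | Delacroix: $3,900 | Becker: $3,850 | Lindqvist: $1,100

Combined billable hours = 42 + 420 + 1,804 + 1,768 + 511 = 4,545.
Raw shares: Okafor 91.25; Petrov 912.54; Delacroix 3,919.58; Becker 3,841.36; Lindqvist 1,110.26.
At nearest $25: Okafor $100; Petrov $925; Delacroix $3,925; Becker $3,850; Lindqvist $1,100. Sum = $9,900.
Difference $9,875 − $9,900 = −$25 applied to largest billable hours (Delacroix): Delacroix becomes $3,900.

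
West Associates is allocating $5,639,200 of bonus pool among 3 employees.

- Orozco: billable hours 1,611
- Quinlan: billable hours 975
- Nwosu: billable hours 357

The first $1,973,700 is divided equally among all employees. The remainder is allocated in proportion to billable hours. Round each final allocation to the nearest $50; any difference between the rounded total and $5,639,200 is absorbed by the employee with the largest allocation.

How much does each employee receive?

Equal tier: $1,973,700 ÷ 3 = $657,900 apiece.
Remainder $3,665,500 by billable hours (total 2,943): Orozco 2,006,496.94 → $2,006,500; Quinlan 1,214,360.35 → $1,214,350; Nwosu 444,642.71 → $444,650.
Totals: Orozco $657,900 + $2,006,500 = $2,664,400; Quinlan $657,900 + $1,214,350 = $1,872,250; Nwosu $657,900 + $444,650 = $1,102,550.

Orozco: $2,664,400; Quinlan: $1,872,250; Nwosu: $1,102,550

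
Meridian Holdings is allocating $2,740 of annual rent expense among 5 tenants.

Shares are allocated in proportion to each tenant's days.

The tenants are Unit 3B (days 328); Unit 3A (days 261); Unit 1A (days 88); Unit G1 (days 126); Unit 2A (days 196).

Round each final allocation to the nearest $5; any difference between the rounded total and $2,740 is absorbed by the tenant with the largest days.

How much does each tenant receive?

Unit 3B: $900; Unit 3A: $715; Unit 1A: $240; Unit G1: $345; Unit 2A: $540

Combined days = 328 + 261 + 88 + 126 + 196 = 999.
Unrounded shares: Unit 3B 899.62; Unit 3A 715.86; Unit 1A 241.36; Unit G1 345.59; Unit 2A 537.58.
At nearest $5: Unit 3B $900; Unit 3A $715; Unit 1A $240; Unit G1 $345; Unit 2A $540. Sum = $2,740.
Sum already equals the total — no adjustment.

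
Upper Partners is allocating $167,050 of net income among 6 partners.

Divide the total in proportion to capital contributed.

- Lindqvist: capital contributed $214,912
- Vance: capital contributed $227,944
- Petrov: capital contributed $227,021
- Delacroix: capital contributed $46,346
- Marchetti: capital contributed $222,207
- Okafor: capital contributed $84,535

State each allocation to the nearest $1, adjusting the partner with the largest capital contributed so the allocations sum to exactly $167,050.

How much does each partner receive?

Total capital contributed = 1,022,965.
Unrounded shares: Lindqvist 214,912/1,022,965 × $167,050 = 35,095.09; Vance 227,944/1,022,965 × $167,050 = 37,223.21; Petrov 227,021/1,022,965 × $167,050 = 37,072.49; Delacroix 46,346/1,022,965 × $167,050 = 7,568.29; Marchetti 222,207/1,022,965 × $167,050 = 36,286.36; Okafor 84,535/1,022,965 × $167,050 = 13,804.55.
Rounded to nearest $1: Lindqvist $35,095; Vance $37,223; Petrov $37,072; Delacroix $7,568; Marchetti $36,286; Okafor $13,805. Sum = $167,049.
Difference $167,050 − $167,049 = +$1 applied to largest capital contributed (Vance): Vance becomes $37,224.

Lindqvist: $35,095 · Vance: $37,224 · Petrov: $37,072 · Delacroix: $7,568 · Marchetti: $36,286 · Okafor: $13,805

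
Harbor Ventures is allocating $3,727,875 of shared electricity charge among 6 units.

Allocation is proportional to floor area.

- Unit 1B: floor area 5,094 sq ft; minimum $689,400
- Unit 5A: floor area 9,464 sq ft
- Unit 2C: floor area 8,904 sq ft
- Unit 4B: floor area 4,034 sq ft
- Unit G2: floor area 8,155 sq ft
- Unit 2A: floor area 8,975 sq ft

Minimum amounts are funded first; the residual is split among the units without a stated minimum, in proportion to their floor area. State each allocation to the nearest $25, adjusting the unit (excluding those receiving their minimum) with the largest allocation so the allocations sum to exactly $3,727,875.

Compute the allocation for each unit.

Minimums first: Unit 1B $689,400. Remaining pool $3,038,475.
Remaining pool split over remaining floor area 39,532: Unit 5A 727,413.93 → $727,425; Unit 2C 684,371.68 → $684,375; Unit 4B 310,057.88 → $310,050; Unit G2 626,802.68 → $626,800; Unit 2A 689,828.83 → $689,825.

Unit 1B: $689,400 · Unit 5A: $727,425 · Unit 2C: $684,375 · Unit 4B: $310,050 · Unit G2: $626,800 · Unit 2A: $689,825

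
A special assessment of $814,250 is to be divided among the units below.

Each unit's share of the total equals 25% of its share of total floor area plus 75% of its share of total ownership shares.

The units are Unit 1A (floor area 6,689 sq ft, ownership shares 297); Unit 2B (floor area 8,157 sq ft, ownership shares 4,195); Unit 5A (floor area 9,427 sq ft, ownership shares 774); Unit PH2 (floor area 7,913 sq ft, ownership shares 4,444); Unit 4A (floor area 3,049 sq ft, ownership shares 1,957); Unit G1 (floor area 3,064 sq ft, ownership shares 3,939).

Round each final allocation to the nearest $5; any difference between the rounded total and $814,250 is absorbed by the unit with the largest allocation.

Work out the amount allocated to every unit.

Unit 1A: $47,175 | Unit 2B: $207,510 | Unit 5A: $80,395 | Unit PH2: $215,960 | Unit 4A: $92,785 | Unit G1: $170,425

Floor area total 38,299; ownership shares total 15,606.
Composite weights (25% floor area + 75% ownership shares): Unit 1A 0.0579; Unit 2B 0.2549; Unit 5A 0.0987; Unit PH2 0.2652; Unit 4A 0.1140; Unit G1 0.2093.
Pro-rata amounts: Unit 1A 47,174.69; Unit 2B 207,512.16; Unit 5A 80,393.17; Unit PH2 215,959.04; Unit 4A 92,786.21; Unit G1 170,424.73.
After rounding ($5): Unit 1A $47,175; Unit 2B $207,510; Unit 5A $80,395; Unit PH2 $215,960; Unit 4A $92,785; Unit G1 $170,425. Sum = $814,250.
No rounding difference to absorb.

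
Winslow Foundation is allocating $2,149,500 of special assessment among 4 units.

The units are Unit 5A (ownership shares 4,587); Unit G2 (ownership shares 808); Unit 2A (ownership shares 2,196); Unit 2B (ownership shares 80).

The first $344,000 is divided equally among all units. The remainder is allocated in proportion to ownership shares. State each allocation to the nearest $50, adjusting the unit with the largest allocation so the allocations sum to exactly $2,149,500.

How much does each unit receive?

Unit 5A: $1,165,600; Unit G2: $276,200; Unit 2A: $602,850; Unit 2B: $104,850

Equal tier: $344,000 ÷ 4 = $86,000 apiece.
Remainder $1,805,500 by ownership shares (total 7,671): Unit 5A 1,079,628.28 → $1,079,650; Unit G2 190,176.51 → $190,200; Unit 2A 516,865.86 → $516,850; Unit 2B 18,829.36 → $18,850.
Rounding difference −$50 on remainder applied to Unit 5A.
Totals: Unit 5A $86,000 + $1,079,600 = $1,165,600; Unit G2 $86,000 + $190,200 = $276,200; Unit 2A $86,000 + $516,850 = $602,850; Unit 2B $86,000 + $18,850 = $104,850.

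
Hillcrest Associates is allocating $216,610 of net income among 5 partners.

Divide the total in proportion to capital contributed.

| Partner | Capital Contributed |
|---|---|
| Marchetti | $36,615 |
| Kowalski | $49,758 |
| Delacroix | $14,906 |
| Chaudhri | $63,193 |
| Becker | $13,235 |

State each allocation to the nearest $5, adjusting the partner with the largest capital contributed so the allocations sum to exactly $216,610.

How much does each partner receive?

Marchetti: $44,630; Kowalski: $60,650; Delacroix: $18,170; Chaudhri: $77,030; Becker: $16,130

Total capital contributed = 36,615 + 49,758 + 14,906 + 63,193 + 13,235 = 177,707.
Unrounded shares: Marchetti 44,630.63; Kowalski 60,650.85; Delacroix 18,169.17; Chaudhri 77,026.99; Becker 16,132.36.
After rounding ($5): Marchetti $44,630; Kowalski $60,650; Delacroix $18,170; Chaudhri $77,025; Becker $16,130. Sum = $216,605.
Difference $216,610 − $216,605 = +$5 applied to largest capital contributed (Chaudhri): Chaudhri becomes $77,030.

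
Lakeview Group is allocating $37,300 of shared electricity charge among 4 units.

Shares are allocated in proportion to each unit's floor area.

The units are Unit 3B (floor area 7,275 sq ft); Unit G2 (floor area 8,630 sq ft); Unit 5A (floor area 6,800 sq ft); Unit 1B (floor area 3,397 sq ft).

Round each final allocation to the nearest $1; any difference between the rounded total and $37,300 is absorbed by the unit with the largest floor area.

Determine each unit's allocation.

Floor area total: 26,102.
Raw shares: Unit 3B 7,275/26,102 × $37,300 = 10,396.04; Unit G2 8,630/26,102 × $37,300 = 12,332.35; Unit 5A 6,800/26,102 × $37,300 = 9,717.26; Unit 1B 3,397/26,102 × $37,300 = 4,854.34.
After rounding ($1): Unit 3B $10,396; Unit G2 $12,332; Unit 5A $9,717; Unit 1B $4,854. Sum = $37,299.
Difference $37,300 − $37,299 = +$1 applied to largest floor area (Unit G2): Unit G2 becomes $12,333.

Unit 3B: $10,396 | Unit G2: $12,333 | Unit 5A: $9,717 | Unit 1B: $4,854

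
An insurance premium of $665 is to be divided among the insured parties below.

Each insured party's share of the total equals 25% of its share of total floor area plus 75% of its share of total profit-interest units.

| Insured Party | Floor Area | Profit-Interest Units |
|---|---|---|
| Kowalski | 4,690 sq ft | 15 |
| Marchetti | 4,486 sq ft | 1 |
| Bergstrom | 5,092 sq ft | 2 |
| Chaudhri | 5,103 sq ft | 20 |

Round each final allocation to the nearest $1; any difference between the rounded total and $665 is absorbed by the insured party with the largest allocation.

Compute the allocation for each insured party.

Floor area total 19,371; profit-interest units total 38.
Composite weights (25% floor area + 75% profit-interest units): Kowalski 0.3566; Marchetti 0.0776; Bergstrom 0.1052; Chaudhri 0.4606.
Pro-rata amounts: Kowalski 237.13; Marchetti 51.63; Bergstrom 69.95; Chaudhri 306.30.
Rounded to nearest $1: Kowalski $237; Marchetti $52; Bergstrom $70; Chaudhri $306. Sum = $665.
No rounding difference to absorb.

Kowalski: $237 | Marchetti: $52 | Bergstrom: $70 | Chaudhri: $306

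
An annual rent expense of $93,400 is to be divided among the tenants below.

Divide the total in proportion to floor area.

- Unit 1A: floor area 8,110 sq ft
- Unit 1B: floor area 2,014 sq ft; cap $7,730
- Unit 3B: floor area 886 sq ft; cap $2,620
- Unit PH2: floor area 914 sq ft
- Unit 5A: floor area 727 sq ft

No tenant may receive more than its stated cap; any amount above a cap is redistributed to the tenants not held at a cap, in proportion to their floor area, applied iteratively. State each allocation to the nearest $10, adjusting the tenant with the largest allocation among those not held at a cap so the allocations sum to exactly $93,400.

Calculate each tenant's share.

Unit 1A: $69,080 | Unit 1B: $7,730 | Unit 3B: $2,620 | Unit PH2: $7,780 | Unit 5A: $6,190

Total floor area = 12,651.
Proportional shares (ignoring caps): Unit 1A 59,874.63; Unit 1B 14,868.99; Unit 3B 6,541.17; Unit PH2 6,747.89; Unit 5A 5,367.31.
Held at cap: Unit 1B ($7,730), Unit 3B ($2,620); balance $83,050 reallocated over remaining floor area 9,751.
Shares after redistribution: Unit 1A 69,073.48 → $69,070; Unit PH2 7,784.61 → $7,780; Unit 5A 6,191.91 → $6,190.
Rounding difference +$10 applied to Unit 1A → $69,080.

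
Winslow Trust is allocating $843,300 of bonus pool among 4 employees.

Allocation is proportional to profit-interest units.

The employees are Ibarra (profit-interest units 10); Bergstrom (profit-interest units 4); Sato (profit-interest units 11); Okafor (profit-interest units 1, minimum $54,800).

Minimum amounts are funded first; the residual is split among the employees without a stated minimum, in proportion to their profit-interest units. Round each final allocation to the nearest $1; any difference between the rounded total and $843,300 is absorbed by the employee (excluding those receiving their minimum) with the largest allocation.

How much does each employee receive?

Guaranteed amounts: Okafor $54,800. Balance $788,500.
Balance split over remaining profit-interest units 25: Ibarra 315,400.00 → $315,400; Bergstrom 126,160.00 → $126,160; Sato 346,940.00 → $346,940.

Ibarra: $315,400 · Bergstrom: $126,160 · Sato: $346,940 · Okafor: $54,800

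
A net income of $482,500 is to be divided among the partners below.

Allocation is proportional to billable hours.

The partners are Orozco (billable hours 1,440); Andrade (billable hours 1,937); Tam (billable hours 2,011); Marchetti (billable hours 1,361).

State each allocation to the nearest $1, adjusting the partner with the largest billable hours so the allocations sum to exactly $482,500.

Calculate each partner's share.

Combined billable hours = 6,749.
Pro-rata amounts: Orozco 1,440/6,749 × $482,500 = 102,948.58; Andrade 1,937/6,749 × $482,500 = 138,480.15; Tam 2,011/6,749 × $482,500 = 143,770.56; Marchetti 1,361/6,749 × $482,500 = 97,300.71.
After rounding ($1): Orozco $102,949; Andrade $138,480; Tam $143,771; Marchetti $97,301. Sum = $482,501.
Difference $482,500 − $482,501 = −$1 applied to largest billable hours (Tam): Tam becomes $143,770.

Orozco: $102,949 · Andrade: $138,480 · Tam: $143,770 · Marchetti: $97,301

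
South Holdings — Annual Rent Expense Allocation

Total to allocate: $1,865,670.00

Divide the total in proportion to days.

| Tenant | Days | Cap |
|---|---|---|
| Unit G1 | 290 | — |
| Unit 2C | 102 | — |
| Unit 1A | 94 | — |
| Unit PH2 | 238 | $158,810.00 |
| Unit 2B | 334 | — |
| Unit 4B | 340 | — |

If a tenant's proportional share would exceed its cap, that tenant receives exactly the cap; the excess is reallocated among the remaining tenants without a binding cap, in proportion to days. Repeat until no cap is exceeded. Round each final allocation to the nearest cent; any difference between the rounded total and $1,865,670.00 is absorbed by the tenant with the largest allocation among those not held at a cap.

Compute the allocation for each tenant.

Combined days = 1,398.
Proportional shares (ignoring caps): Unit G1 387,013.0901; Unit 2C 136,121.8455; Unit 1A 125,445.6223; Unit PH2 317,617.6395; Unit 2B 445,732.3176; Unit 4B 453,739.48498.
Cap binds for Unit PH2 ($158,810.00); remaining pool $1,706,860.00 reallocated over remaining days 1,160.
Shares after redistribution: Unit G1 426,715.0000 → $426,715.00; Unit 2C 150,085.9655 → $150,085.97; Unit 1A 138,314.5172 → $138,314.52; Unit 2B 491,457.9655 → $491,457.97; Unit 4B 500,286.5517 → $500,286.55.
Rounding difference −$0.01 applied to Unit 4B → $500,286.54.

Unit G1: $426,715.00; Unit 2C: $150,085.97; Unit 1A: $138,314.52; Unit PH2: $158,810.00; Unit 2B: $491,457.97; Unit 4B: $500,286.54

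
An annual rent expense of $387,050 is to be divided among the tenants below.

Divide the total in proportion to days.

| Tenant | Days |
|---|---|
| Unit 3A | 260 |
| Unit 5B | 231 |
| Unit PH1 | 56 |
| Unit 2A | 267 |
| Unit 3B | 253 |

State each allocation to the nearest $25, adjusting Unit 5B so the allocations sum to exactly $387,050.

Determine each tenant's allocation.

Sum of days: 1,067.
Unrounded shares: Unit 3A 260/1,067 × $387,050 = 94,313.96; Unit 5B 231/1,067 × $387,050 = 83,794.33; Unit PH1 56/1,067 × $387,050 = 20,313.78; Unit 2A 267/1,067 × $387,050 = 96,853.19; Unit 3B 253/1,067 × $387,050 = 91,774.74.
Rounded to nearest $25: Unit 3A $94,325; Unit 5B $83,800; Unit PH1 $20,325; Unit 2A $96,850; Unit 3B $91,775. Sum = $387,075.
Difference $387,050 − $387,075 = −$25 applied to Unit 5B: Unit 5B becomes $83,775.

Unit 3A: $94,325; Unit 5B: $83,775; Unit PH1: $20,325; Unit 2A: $96,850; Unit 3B: $91,775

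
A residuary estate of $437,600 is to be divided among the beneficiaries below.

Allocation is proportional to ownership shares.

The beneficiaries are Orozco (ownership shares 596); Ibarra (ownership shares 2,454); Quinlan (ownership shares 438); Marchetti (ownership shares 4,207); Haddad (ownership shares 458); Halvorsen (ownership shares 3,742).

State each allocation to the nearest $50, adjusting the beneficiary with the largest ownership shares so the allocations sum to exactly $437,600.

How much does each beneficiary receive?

Orozco: $21,950; Ibarra: $90,300; Quinlan: $16,100; Marchetti: $154,750; Haddad: $16,850; Halvorsen: $137,650

Sum of ownership shares: 596 + 2,454 + 438 + 4,207 + 458 + 3,742 = 11,895.
Unrounded shares: Orozco 21,925.99; Ibarra 90,279.14; Quinlan 16,113.39; Marchetti 154,769.50; Haddad 16,849.16; Halvorsen 137,662.82.
Rounded to nearest $50: Orozco $21,950; Ibarra $90,300; Quinlan $16,100; Marchetti $154,750; Haddad $16,850; Halvorsen $137,650. Sum = $437,600.
Sum already equals the total — no adjustment.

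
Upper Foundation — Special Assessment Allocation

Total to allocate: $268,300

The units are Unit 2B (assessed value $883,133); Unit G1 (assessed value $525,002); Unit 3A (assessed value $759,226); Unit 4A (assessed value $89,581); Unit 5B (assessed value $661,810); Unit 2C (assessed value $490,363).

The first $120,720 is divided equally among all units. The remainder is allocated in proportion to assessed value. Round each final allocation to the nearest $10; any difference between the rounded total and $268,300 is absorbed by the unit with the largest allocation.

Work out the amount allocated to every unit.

Unit 2B: $58,340; Unit G1: $42,850; Unit 3A: $52,990; Unit 4A: $24,000; Unit 5B: $48,770; Unit 2C: $41,350

Equal tier: $120,720 ÷ 6 = $20,120 apiece.
Remainder $147,580 by assessed value (total 3,409,115): Unit 2B 38,230.68 → $38,230; Unit G1 22,727.25 → $22,730; Unit 3A 32,866.76 → $32,870; Unit 4A 3,877.95 → $3,880; Unit 5B 28,649.64 → $28,650; Unit 2C 21,227.73 → $21,230.
Rounding difference −$10 on remainder applied to Unit 2B.
Totals: Unit 2B $20,120 + $38,220 = $58,340; Unit G1 $20,120 + $22,730 = $42,850; Unit 3A $20,120 + $32,870 = $52,990; Unit 4A $20,120 + $3,880 = $24,000; Unit 5B $20,120 + $28,650 = $48,770; Unit 2C $20,120 + $21,230 = $41,350.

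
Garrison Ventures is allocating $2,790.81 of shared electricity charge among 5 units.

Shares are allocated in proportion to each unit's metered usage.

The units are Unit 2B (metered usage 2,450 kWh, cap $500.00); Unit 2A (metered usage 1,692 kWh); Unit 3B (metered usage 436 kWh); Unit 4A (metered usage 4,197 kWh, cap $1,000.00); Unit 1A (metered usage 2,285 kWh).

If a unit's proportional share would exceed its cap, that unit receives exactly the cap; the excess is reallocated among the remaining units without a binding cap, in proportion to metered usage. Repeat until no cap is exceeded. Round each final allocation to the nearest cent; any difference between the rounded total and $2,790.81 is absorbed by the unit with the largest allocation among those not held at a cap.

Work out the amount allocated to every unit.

Metered usage total: 11,060.
Unconstrained shares: Unit 2B 618.2174; Unit 2A 426.9485; Unit 3B 110.0175; Unit 4A 1,059.0443; Unit 1A 576.5824.
Capped: Unit 2B ($500.00), Unit 4A ($1,000.00); balance $1,290.81 reallocated over remaining metered usage 4,413.
Shares after redistribution: Unit 2A 494.9129 → $494.91; Unit 3B 127.5307 → $127.53; Unit 1A 668.3664 → $668.37.

Unit 2B: $500.00 · Unit 2A: $494.91 · Unit 3B: $127.53 · Unit 4A: $1,000.00 · Unit 1A: $668.37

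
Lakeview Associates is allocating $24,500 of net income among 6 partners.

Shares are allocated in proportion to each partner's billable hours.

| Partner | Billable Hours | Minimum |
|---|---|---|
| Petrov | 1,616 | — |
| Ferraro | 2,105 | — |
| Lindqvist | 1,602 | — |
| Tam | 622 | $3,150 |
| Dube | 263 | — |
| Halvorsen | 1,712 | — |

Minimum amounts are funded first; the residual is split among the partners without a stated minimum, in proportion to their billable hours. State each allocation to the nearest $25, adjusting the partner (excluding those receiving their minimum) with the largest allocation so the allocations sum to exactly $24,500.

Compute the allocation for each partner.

Fund the minimums — Tam $3,150. Residual $21,350.
Residual split over remaining billable hours 7,298: Petrov 4,727.54 → $4,725; Ferraro 6,158.09 → $6,150; Lindqvist 4,686.59 → $4,675; Dube 769.40 → $775; Halvorsen 5,008.39 → $5,000.
Rounding difference +$25 applied to Ferraro → $6,175.

Petrov: $4,725 | Ferraro: $6,175 | Lindqvist: $4,675 | Tam: $3,150 | Dube: $775 | Halvorsen: $5,000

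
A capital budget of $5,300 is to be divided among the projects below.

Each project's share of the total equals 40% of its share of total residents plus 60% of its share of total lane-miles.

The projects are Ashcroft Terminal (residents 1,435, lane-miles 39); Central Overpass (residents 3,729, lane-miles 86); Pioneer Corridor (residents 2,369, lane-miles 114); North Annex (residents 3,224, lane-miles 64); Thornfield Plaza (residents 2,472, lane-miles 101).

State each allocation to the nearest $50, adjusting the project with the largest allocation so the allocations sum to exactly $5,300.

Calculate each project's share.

Ashcroft Terminal: $550 | Central Overpass: $1,250 | Pioneer Corridor: $1,300 | North Annex: $1,000 | Thornfield Plaza: $1,200

Totals — residents 13,229, lane-miles 404.
Blended shares (40% residents + 60% lane-miles): Ashcroft Terminal 0.1013; Central Overpass 0.2405; Pioneer Corridor 0.2409; North Annex 0.1925; Thornfield Plaza 0.2247.
Unrounded shares: Ashcroft Terminal 536.94; Central Overpass 1,274.52; Pioneer Corridor 1,276.97; North Annex 1,020.42; Thornfield Plaza 1,191.15.
At nearest $50: Ashcroft Terminal $550; Central Overpass $1,250; Pioneer Corridor $1,300; North Annex $1,000; Thornfield Plaza $1,200. Sum = $5,300.
Rounded total matches; no reconciliation needed.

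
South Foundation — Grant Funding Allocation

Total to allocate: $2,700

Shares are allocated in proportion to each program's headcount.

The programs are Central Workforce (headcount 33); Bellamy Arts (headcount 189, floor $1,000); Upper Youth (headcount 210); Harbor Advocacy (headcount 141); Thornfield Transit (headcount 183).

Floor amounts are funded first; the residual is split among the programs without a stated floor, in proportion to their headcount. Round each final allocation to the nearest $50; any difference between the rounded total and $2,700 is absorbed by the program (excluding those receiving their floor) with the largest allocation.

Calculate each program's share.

Guaranteed amounts: Bellamy Arts $1,000. Residual $1,700.
Residual split over remaining headcount 567: Central Workforce 98.94 → $100; Upper Youth 629.63 → $650; Harbor Advocacy 422.75 → $400; Thornfield Transit 548.68 → $550.

Central Workforce: $100 | Bellamy Arts: $1,000 | Upper Youth: $650 | Harbor Advocacy: $400 | Thornfield Transit: $550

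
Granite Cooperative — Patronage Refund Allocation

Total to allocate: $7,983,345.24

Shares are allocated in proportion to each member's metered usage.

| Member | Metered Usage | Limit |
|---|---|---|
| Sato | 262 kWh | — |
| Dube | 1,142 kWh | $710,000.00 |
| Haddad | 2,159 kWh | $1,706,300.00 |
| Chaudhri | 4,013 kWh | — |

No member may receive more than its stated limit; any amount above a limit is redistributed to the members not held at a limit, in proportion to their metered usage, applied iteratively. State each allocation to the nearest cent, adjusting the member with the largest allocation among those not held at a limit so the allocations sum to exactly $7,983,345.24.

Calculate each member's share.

Sum of metered usage: 7,576.
Pro-rata shares before constraints: Sato 276,087.1770; Dube 1,203,402.8860; Haddad 2,275,084.7905; Chaudhri 4,228,770.3865.
Held at cap: Dube ($710,000.00), Haddad ($1,706,300.00); remaining pool $5,567,045.24 reallocated over remaining metered usage 4,275.
Shares after redistribution: Sato 341,184.9948 → $341,184.99; Chaudhri 5,225,860.2452 → $5,225,860.25.

Sato: $341,184.99 · Dube: $710,000.00 · Haddad: $1,706,300.00 · Chaudhri: $5,225,860.25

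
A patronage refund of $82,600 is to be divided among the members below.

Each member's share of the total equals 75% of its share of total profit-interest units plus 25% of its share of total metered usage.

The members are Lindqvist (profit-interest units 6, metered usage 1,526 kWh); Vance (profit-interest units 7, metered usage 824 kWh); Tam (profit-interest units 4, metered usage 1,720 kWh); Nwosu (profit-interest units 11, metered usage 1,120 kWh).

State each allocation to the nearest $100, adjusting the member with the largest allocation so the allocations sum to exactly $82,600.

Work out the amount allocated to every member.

Lindqvist: $19,300; Vance: $18,800; Tam: $15,700; Nwosu: $28,800

Profit-interest units total 28; metered usage total 5,190.
Blended shares (75% profit-interest units + 25% metered usage): Lindqvist 0.2342; Vance 0.2272; Tam 0.1900; Nwosu 0.3486.
Unrounded shares: Lindqvist 19,346.66; Vance 18,766.04; Tam 15,693.55; Nwosu 28,793.76.
After rounding ($100): Lindqvist $19,300; Vance $18,800; Tam $15,700; Nwosu $28,800. Sum = $82,600.
Rounded total matches; no reconciliation needed.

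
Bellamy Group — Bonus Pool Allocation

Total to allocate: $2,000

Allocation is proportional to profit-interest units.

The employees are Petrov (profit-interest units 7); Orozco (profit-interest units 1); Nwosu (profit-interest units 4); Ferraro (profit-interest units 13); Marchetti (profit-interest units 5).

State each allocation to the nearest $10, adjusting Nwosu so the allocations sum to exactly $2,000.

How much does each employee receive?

Total profit-interest units = 30.
Proportional shares: Petrov 7/30 × $2,000 = 466.67; Orozco 1/30 × $2,000 = 66.67; Nwosu 4/30 × $2,000 = 266.67; Ferraro 13/30 × $2,000 = 866.67; Marchetti 5/30 × $2,000 = 333.33.
After rounding ($10): Petrov $470; Orozco $70; Nwosu $270; Ferraro $870; Marchetti $330. Sum = $2,010.
Difference $2,000 − $2,010 = −$10 applied to Nwosu: Nwosu becomes $260.

Petrov: $470 | Orozco: $70 | Nwosu: $260 | Ferraro: $870 | Marchetti: $330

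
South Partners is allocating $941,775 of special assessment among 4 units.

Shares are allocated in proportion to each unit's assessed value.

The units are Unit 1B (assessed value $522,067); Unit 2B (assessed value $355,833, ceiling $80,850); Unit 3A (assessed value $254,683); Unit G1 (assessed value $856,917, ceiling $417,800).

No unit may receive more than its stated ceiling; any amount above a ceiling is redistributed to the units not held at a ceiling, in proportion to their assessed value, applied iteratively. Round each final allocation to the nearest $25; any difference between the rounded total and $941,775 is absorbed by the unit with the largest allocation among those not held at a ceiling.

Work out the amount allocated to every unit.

Unit 1B: $297,825 · Unit 2B: $80,850 · Unit 3A: $145,300 · Unit G1: $417,800

Total assessed value = 1,989,500.
Unconstrained shares: Unit 1B 247,132.27; Unit 2B 168,441.63; Unit 3A 120,559.98; Unit G1 405,641.12.
Cap binds for Unit 2B ($80,850); balance $860,925 reallocated over remaining assessed value 1,633,667.
Cap binds for Unit G1 ($417,800); balance $443,125 reallocated over remaining assessed value 776,750.
Shares after redistribution: Unit 1B 297,831.91 → $297,825; Unit 3A 145,293.09 → $145,300.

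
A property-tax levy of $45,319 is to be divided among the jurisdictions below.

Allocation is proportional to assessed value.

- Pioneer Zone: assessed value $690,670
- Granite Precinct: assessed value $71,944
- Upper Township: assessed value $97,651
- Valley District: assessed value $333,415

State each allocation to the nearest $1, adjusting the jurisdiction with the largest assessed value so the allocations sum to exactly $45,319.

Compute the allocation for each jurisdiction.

Combined assessed value = 1,193,680.
Pro-rata amounts: Pioneer Zone 690,670/1,193,680 × $45,319 = 26,221.83; Granite Precinct 71,944/1,193,680 × $45,319 = 2,731.41; Upper Township 97,651/1,193,680 × $45,319 = 3,707.40; Valley District 333,415/1,193,680 × $45,319 = 12,658.36.
After rounding ($1): Pioneer Zone $26,222; Granite Precinct $2,731; Upper Township $3,707; Valley District $12,658. Sum = $45,318.
Difference $45,319 − $45,318 = +$1 applied to largest assessed value (Pioneer Zone): Pioneer Zone becomes $26,223.

Pioneer Zone: $26,223 | Granite Precinct: $2,731 | Upper Township: $3,707 | Valley District: $12,658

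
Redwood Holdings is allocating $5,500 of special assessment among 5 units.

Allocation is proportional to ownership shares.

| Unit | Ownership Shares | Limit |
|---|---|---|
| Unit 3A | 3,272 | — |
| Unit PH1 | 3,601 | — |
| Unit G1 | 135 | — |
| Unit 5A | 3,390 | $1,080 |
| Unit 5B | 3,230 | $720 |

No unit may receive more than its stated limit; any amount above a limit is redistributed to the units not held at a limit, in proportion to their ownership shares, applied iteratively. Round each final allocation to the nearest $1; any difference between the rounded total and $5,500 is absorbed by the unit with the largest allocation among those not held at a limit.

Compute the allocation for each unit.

Combined ownership shares = 13,628.
Proportional shares (ignoring caps): Unit 3A 1,320.52; Unit PH1 1,453.29; Unit G1 54.48; Unit 5A 1,368.14; Unit 5B 1,303.57.
Capped: Unit 5A ($1,080), Unit 5B ($720); balance $3,700 reallocated over remaining ownership shares 7,008.
Redistributed shares: Unit 3A 1,727.51 → $1,728; Unit PH1 1,901.21 → $1,901; Unit G1 71.28 → $71.

Unit 3A: $1,728 · Unit PH1: $1,901 · Unit G1: $71 · Unit 5A: $1,080 · Unit 5B: $720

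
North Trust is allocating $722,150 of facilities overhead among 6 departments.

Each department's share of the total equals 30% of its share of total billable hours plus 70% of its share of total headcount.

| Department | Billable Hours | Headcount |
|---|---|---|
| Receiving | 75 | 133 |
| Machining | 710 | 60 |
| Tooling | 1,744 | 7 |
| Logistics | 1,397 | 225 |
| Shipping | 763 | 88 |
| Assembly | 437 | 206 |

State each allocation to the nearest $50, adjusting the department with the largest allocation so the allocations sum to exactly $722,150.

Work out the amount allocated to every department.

Receiving: $96,700 | Machining: $72,200 | Tooling: $78,650 | Logistics: $217,200 | Shipping: $94,100 | Assembly: $163,300

Totals — billable hours 5,126, headcount 719.
Combined weights (30% billable hours + 70% headcount): Receiving 0.1339; Machining 0.1000; Tooling 0.1089; Logistics 0.3008; Shipping 0.1303; Assembly 0.2261.
Proportional shares: Receiving 96,677.68; Machining 72,191.41; Tooling 78,629.79; Logistics 217,232.76; Shipping 94,117.27; Assembly 163,301.10.
Rounded to nearest $50: Receiving $96,700; Machining $72,200; Tooling $78,650; Logistics $217,250; Shipping $94,100; Assembly $163,300. Sum = $722,200.
Difference $722,150 − $722,200 = −$50 applied to largest allocation (Logistics): Logistics becomes $217,200.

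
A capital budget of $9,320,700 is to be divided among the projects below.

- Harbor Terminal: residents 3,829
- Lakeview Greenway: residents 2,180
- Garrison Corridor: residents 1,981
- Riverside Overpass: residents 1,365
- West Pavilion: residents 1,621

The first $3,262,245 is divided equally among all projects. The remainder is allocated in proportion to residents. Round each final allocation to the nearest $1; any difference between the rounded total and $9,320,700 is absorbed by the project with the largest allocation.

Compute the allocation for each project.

$3,262,245 shared equally gives $652,449 per project.
Remainder $6,058,455 by residents (total 10,976): Harbor Terminal 2,113,504.39 → $2,113,504; Lakeview Greenway 1,203,301.01 → $1,203,301; Garrison Corridor 1,093,458.40 → $1,093,458; Riverside Overpass 753,443.06 → $753,443; West Pavilion 894,748.14 → $894,748.
Rounding difference +$1 on remainder applied to Harbor Terminal.
Totals: Harbor Terminal $652,449 + $2,113,505 = $2,765,954; Lakeview Greenway $652,449 + $1,203,301 = $1,855,750; Garrison Corridor $652,449 + $1,093,458 = $1,745,907; Riverside Overpass $652,449 + $753,443 = $1,405,892; West Pavilion $652,449 + $894,748 = $1,547,197.

Harbor Terminal: $2,765,954 · Lakeview Greenway: $1,855,750 · Garrison Corridor: $1,745,907 · Riverside Overpass: $1,405,892 · West Pavilion: $1,547,197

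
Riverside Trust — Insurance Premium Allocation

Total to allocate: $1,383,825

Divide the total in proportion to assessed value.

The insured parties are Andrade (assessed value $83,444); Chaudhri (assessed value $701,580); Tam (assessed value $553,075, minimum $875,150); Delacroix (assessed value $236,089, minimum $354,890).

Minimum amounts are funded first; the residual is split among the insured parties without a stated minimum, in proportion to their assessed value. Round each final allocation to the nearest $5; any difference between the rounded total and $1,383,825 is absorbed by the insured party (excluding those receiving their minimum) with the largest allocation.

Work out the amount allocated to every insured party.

Andrade: $16,345 · Chaudhri: $137,440 · Tam: $875,150 · Delacroix: $354,890

Fund the minimums — Tam $875,150; Delacroix $354,890. Remaining pool $153,785.
Remaining pool split over remaining assessed value 785,024: Andrade 16,346.55 → $16,345; Chaudhri 137,438.45 → $137,440.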